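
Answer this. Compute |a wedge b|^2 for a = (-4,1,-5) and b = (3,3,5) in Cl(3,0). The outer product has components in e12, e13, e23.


a wedge b = (a1*b2 - a2*b1)*e12 + (a1*b3 - a3*b1)*e13 + (a2*b3 - a3*b2)*e23
e12 coeff: (-4)*3 - 1*3 = -12 - 3 = -15
e13 coeff: (-4)*5 - (-5)*3 = -20 - (-15) = -5
e23 coeff: 1*5 - (-5)*3 = 5 - (-15) = 20
|a wedge b|^2 = (-15)^2 + (-5)^2 + 20^2
= 225 + 25 + 400
= 650


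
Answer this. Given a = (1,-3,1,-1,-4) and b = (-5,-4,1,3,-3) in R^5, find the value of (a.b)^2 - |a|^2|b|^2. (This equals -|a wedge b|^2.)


a . b = 1*(-5) + (-3)*(-4) + 1*1 + (-1)*3 + (-4)*(-3)
= -5 + 12 + 1 + (-3) + 12 = 17
|a|^2 = 1^2 + (-3)^2 + 1^2 + (-1)^2 + (-4)^2 = 28
|b|^2 = (-5)^2 + (-4)^2 + 1^2 + 3^2 + (-3)^2 = 60
(a.b)^2 = 17^2 = 289
|a|^2 * |b|^2 = 28 * 60 = 1680
Result = 289 - 1680 = -1391


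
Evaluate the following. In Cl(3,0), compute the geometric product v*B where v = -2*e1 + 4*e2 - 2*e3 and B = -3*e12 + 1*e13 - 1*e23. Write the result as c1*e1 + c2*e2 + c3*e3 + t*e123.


vB has grade-1 (vector) and grade-3 (trivector) parts: vB = (v _| B) + (v ^ B).
Vector part <vB>_1:
  e1: -v2*b12 - v3*b13 = -(4)*(-3) - (-2)*(1) = 14
  e2: v1*b12 - v3*b23 = (-2)*(-3) - (-2)*(-1) = 4
  e3: v1*b13 + v2*b23 = (-2)*(1) + (4)*(-1) = -6
Trivector part <vB>_3:
  e123: v1*b23 - v2*b13 + v3*b12 = (-2)*(-1) - (4)*(1) + (-2)*(-3) = 4
vB = 14*e1 + 4*e2 - 6*e3 + 4*e123


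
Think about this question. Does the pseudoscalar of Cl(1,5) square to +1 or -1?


The pseudoscalar I = e1...e_n (product of all n generators) of Cl(p,q) satisfies I^2 = (-1)^(q + n(n-1)/2).
p = 1, q = 5, n = p + q = 6
n(n-1)/2 = 6 * 5 / 2 = 15
Exponent = q + n(n-1)/2 = 5 + 15 = 20
I^2 = (-1)^20 = +1


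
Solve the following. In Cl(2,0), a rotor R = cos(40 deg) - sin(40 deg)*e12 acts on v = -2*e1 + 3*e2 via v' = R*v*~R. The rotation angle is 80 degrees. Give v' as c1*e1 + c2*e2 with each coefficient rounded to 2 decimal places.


Rotor R = cos(40deg) - sin(40deg)*e12
Rotation angle theta = 2 * 40 = 80 degrees
v' = R*v*~R rotates v by theta.
cos(80deg) = 0.1736, sin(80deg) = 0.9848
v'_1 = -2*cos(80deg) - 3*sin(80deg)
= -2*0.1736 - 3*0.9848
= -3.30
v'_2 = -2*sin(80deg) + 3*cos(80deg)
= -2*0.9848 + 3*0.1736
= -1.45
v' = -3.30*e1 - 1.45*e2


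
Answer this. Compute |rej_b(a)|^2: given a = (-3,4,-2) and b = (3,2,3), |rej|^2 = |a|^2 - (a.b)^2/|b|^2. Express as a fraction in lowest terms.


|a|^2 = (-3)^2 + 4^2 + (-2)^2 = 29
|b|^2 = 3^2 + 2^2 + 3^2 = 22
a . b = (-3)*3 + 4*2 + (-2)*3 = -7
(a.b)^2 = (-7)^2 = 49
|rej|^2 = 29 - 49/22
= (638 - 49)/22
= 589/22
In lowest terms: 589/22


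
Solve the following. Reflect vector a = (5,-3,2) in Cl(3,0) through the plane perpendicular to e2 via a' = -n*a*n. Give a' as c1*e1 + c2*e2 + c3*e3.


Reflection formula: a' = -n*a*n, with n = e2 (unit vector, n^2 = 1).
For reflection through hyperplane perp to e2:
The component along e2 flips sign, others stay.
a = (5, -3, 2)
a' = (5, 3, 2)
a' = 5*e1 + 3*e2 + 2*e3


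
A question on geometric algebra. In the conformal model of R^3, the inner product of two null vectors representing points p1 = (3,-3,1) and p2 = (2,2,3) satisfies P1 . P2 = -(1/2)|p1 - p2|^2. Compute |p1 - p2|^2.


p1 - p2 = (1, -5, -2)
|p1 - p2|^2 = 1^2 + (-5)^2 + (-2)^2
= 1 + 25 + 4
= 30


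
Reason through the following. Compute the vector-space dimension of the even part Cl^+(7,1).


Even subalgebra dimension = 2^(n-1)
n = 7 + 1 = 8
2^(8 - 1) = 2^7 = 128
Verification: sum of C(8,k) for even k = 1 + 28 + 70 + 28 + 1 = 128
Result = 128


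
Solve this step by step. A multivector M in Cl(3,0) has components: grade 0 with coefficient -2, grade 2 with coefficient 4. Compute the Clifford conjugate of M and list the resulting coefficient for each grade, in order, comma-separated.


Clifford conjugate sign for grade k: (-1)^(k(k+1)/2)
Grade 0: (-1)^(0*1/2) = (-1)^0 = 1, coeff -2 -> -2
Grade 2: (-1)^(2*3/2) = (-1)^3 = -1, coeff 4 -> -4
Conjugated coefficients: -2, -4


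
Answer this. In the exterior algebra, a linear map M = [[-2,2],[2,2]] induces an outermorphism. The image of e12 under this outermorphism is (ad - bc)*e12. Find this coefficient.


The outermorphism of a linear map f sends e1^e2 to f(e1)^f(e2).
f(e1) = -2*e1 + 2*e2
f(e2) = 2*e1 + 2*e2
f(e1) ^ f(e2) = (-2*e1 + 2*e2) ^ (2*e1 + 2*e2)
= (-2)*2*e12 + 2*2*e21
= (-4 - 4)*e12
= -8*e12
Coefficient = -8


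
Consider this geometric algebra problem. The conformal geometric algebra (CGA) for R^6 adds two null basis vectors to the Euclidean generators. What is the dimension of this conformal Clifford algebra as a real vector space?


The conformal model of R^6 uses Cl(7,1): the 6 Euclidean generators plus two extra orthogonal generators e+ (e+^2 = +1) and e- (e-^2 = -1), from which the null vectors e0, einf are built.
Number of generators m = 6 + 2 = 8.
dim Cl(p,q) = 2^m = 2^8 = 256


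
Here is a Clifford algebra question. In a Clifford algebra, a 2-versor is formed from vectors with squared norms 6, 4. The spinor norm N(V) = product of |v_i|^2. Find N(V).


Spinor norm N(V) = |v1|^2 * |v2|^2 * ... * |v2|^2
= 6 * 4
Running product: 6, 24
N(V) = 24


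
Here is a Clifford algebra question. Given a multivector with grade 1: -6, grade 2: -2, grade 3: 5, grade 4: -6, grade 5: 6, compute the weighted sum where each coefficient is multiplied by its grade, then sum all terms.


Grade-weighted sum = sum of grade_k * coefficient_k
1*(-6) = -6
2*(-2) = -4
3*5 = 15
4*(-6) = -24
5*6 = 30
Total = -6 + (-4) + 15 + (-24) + 30 = 11


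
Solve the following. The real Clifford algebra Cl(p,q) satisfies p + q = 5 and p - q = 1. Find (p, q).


We need p + q = 5 and p - q = 1.
Adding: 2p = 5 + 1 = 6, so p = 3.
Then q = 5 - 3 = 2.
(p, q) = (3, 2)


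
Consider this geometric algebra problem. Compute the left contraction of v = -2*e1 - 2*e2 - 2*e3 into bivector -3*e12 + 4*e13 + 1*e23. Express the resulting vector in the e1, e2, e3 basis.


Left contraction v _| B = <vB>_1 (grade-1 part of the geometric product vB).
Using e1_|e12 = e2, e2_|e12 = -e1, e1_|e13 = e3, e3_|e13 = -e1, e2_|e23 = e3, e3_|e23 = -e2:
e1 coeff: -v2*b12 - v3*b13 = -(-2)*(-3) - (-2)*(4) = 2
e2 coeff: v1*b12 - v3*b23 = (-2)*(-3) - (-2)*(1) = 8
e3 coeff: v1*b13 + v2*b23 = (-2)*(4) + (-2)*(1) = -10
v _| B = 2*e1 + 8*e2 - 10*e3


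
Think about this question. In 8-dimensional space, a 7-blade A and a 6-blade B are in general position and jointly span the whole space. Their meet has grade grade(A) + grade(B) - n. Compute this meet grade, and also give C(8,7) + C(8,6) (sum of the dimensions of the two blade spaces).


Meet grade = grade(A) + grade(B) - n
= 7 + 6 - 8 = 5
C(8,7) = 8
C(8,6) = 28
dim_A + dim_B = 8 + 28 = 36


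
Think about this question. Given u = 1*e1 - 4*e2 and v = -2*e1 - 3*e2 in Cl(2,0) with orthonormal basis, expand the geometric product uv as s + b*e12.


Expand: (1*e1 - 4*e2)(-2*e1 - 3*e2)
= 1*(-2)*e1e1 + 1*(-3)*e1e2 + (-4)*(-2)*e2e1 + (-4)*(-3)*e2e2
Using e1^2 = e2^2 = 1, e2e1 = -e1e2:
Scalar part s = 1*(-2) + (-4)*(-3) = -2 + 12 = 10
Bivector part b = 1*(-3) - (-4)*(-2) = -3 - 8 = -11
uv = 10 - 11*e12


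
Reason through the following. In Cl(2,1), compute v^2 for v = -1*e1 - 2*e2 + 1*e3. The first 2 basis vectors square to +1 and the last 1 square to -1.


v^2 = sum of c_i^2 * e_i^2
Positive signature terms (e_i^2 = +1): (-1)^2 + (-2)^2 = 5
Negative signature terms (e_j^2 = -1): 1^2 = 1
v^2 = 5 - 1 = 4


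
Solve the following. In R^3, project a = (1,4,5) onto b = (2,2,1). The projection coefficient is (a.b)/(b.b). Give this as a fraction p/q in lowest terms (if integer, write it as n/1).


Projection coefficient = (a . b) / (b . b)
a . b = 1*2 + 4*2 + 5*1
= 2 + 8 + 5 = 15
b . b = 2^2 + 2^2 + 1^2
= 4 + 4 + 1 = 9
Coefficient = 15/9
In lowest terms: 5/3


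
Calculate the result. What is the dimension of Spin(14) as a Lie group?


Spin(n) double-covers SO(n); both have Lie algebra so(n) of dimension n(n-1)/2.
n = 14
n(n-1) = 14 * 13 = 182
dim Spin(14) = 182/2 = 91


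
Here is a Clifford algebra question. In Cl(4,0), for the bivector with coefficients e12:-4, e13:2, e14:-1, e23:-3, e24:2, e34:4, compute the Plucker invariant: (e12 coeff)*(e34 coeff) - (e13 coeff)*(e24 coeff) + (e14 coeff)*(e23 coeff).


Plucker relation: af - be + cd
a*f = (-4)*4 = -16
b*e = 2*2 = 4
c*d = (-1)*(-3) = 3
af - be + cd = -16 - 4 + 3
= -17


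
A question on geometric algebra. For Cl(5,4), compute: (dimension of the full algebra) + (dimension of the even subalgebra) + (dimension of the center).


n = 5 + 4 = 9
Total dim = 2^9 = 512
Even subalgebra dim = 2^8 = 256
n is odd, so center dim = 2
Sum = 512 + 256 + 2 = 770


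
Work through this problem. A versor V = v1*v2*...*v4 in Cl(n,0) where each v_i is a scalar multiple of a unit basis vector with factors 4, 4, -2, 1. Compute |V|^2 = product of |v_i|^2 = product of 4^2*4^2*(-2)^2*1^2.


Each vector v_i has |v_i|^2 = s_i^2
Squared scales: 4^2 = 16, 4^2 = 16, (-2)^2 = 4, 1^2 = 1
|V|^2 = 16 * 16 * 4 * 1
= 1024


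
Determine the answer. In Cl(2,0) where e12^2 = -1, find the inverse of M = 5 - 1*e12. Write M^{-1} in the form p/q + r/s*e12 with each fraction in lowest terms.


M = 5 - 1*e12, where e12^2 = -1.
Since M commutes with its reverse ~M = a - b*e12, M * ~M = a^2 - b^2*e12^2 = a^2 + b^2.
So M^{-1} = ~M / (a^2 + b^2) = (a - b*e12)/(a^2 + b^2).
a^2 + b^2 = 25 + 1 = 26
Scalar part = 5/26 = 5/26
Bivector coeff = 1/26 = 1/26
M^{-1} = 5/26 + 1/26*e12


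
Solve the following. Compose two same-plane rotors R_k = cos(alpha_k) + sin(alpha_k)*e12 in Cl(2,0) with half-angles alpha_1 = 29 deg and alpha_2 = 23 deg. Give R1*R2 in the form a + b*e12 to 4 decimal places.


Same-plane rotors commute and their half-angles add:
R1*R2 = cos(a1 + a2) + sin(a1 + a2)*e12.
a1 + a2 = 29 + 23 = 52 deg
cos(52 deg) = 0.6157
sin(52 deg) = 0.7880
R1*R2 = 0.6157 + 0.7880*e12


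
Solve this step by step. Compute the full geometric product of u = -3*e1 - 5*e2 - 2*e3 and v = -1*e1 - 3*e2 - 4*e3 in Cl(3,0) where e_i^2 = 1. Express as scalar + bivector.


In Cl(3,0): e_i^2 = 1, e_ie_j = -e_je_i for i != j.
Scalar part = u . v = (-3)*(-1) + (-5)*(-3) + (-2)*(-4)
= 3 + 15 + 8 = 26
e12 coeff = (-3)*(-3) - (-5)*(-1) = 9 - 5 = 4
e13 coeff = (-3)*(-4) - (-2)*(-1) = 12 - 2 = 10
e23 coeff = (-5)*(-4) - (-2)*(-3) = 20 - 6 = 14
uv = 26 + 4*e12 + 10*e13 + 14*e23


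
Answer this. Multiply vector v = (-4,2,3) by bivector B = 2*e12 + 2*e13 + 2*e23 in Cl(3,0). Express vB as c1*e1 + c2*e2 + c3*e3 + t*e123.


vB has grade-1 (vector) and grade-3 (trivector) parts: vB = (v _| B) + (v ^ B).
Vector part <vB>_1:
  e1: -v2*b12 - v3*b13 = -(2)*(2) - (3)*(2) = -10
  e2: v1*b12 - v3*b23 = (-4)*(2) - (3)*(2) = -14
  e3: v1*b13 + v2*b23 = (-4)*(2) + (2)*(2) = -4
Trivector part <vB>_3:
  e123: v1*b23 - v2*b13 + v3*b12 = (-4)*(2) - (2)*(2) + (3)*(2) = -6
vB = -10*e1 - 14*e2 - 4*e3 - 6*e123


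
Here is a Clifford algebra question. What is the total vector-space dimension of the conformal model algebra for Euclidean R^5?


The conformal model of R^5 uses Cl(6,1): the 5 Euclidean generators plus two extra orthogonal generators e+ (e+^2 = +1) and e- (e-^2 = -1), from which the null vectors e0, einf are built.
Number of generators m = 5 + 2 = 7.
dim Cl(p,q) = 2^m = 2^7 = 128


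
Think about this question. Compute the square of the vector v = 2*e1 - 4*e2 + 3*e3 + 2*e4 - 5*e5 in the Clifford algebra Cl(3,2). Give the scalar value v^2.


v^2 = sum of c_i^2 * e_i^2
Positive signature terms (e_i^2 = +1): 2^2 + (-4)^2 + 3^2 = 29
Negative signature terms (e_j^2 = -1): 2^2 + (-5)^2 = 29
v^2 = 29 - 29 = 0


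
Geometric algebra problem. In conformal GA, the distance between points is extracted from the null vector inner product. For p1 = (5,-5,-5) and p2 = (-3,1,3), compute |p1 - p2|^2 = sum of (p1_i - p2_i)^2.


p1 - p2 = (8, -6, -8)
|p1 - p2|^2 = 8^2 + (-6)^2 + (-8)^2
= 64 + 36 + 64
= 164


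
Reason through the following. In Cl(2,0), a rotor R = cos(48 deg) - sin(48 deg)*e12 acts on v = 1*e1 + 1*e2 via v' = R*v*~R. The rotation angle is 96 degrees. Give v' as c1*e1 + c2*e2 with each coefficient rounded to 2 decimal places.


Rotor R = cos(48deg) - sin(48deg)*e12
Rotation angle theta = 2 * 48 = 96 degrees
v' = R*v*~R rotates v by theta.
cos(96deg) = -0.1045, sin(96deg) = 0.9945
v'_1 = 1*cos(96deg) - 1*sin(96deg)
= 1*(-0.1045) - 1*0.9945
= -1.10
v'_2 = 1*sin(96deg) + 1*cos(96deg)
= 1*0.9945 + 1*(-0.1045)
= 0.89
v' = -1.10*e1 + 0.89*e2


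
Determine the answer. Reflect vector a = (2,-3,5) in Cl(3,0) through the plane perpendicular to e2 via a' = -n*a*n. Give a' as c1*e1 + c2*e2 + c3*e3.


Reflection formula: a' = -n*a*n, with n = e2 (unit vector, n^2 = 1).
For reflection through hyperplane perp to e2:
The component along e2 flips sign, others stay.
a = (2, -3, 5)
a' = (2, 3, 5)
a' = 2*e1 + 3*e2 + 5*e3


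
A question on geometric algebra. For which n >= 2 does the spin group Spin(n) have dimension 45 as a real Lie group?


dim Spin(n) = dim so(n) = n(n-1)/2.
Solve n(n-1)/2 = 45, i.e. n^2 - n - 90 = 0.
Discriminant = 1 + 8*45 = 361
n = (1 + sqrt(361))/2 = (1 + 19)/2 = 10


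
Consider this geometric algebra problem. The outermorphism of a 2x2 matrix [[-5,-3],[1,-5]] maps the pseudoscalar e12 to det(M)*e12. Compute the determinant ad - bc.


The outermorphism of a linear map f sends e1^e2 to f(e1)^f(e2).
f(e1) = -5*e1 + 1*e2
f(e2) = -3*e1 - 5*e2
f(e1) ^ f(e2) = (-5*e1 + 1*e2) ^ (-3*e1 - 5*e2)
= (-5)*(-5)*e12 + 1*(-3)*e21
= (25 - (-3))*e12
= 28*e12
Coefficient = 28


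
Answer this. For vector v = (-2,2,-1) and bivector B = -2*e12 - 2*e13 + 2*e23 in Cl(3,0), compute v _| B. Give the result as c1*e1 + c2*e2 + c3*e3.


Left contraction v _| B = <vB>_1 (grade-1 part of the geometric product vB).
Using e1_|e12 = e2, e2_|e12 = -e1, e1_|e13 = e3, e3_|e13 = -e1, e2_|e23 = e3, e3_|e23 = -e2:
e1 coeff: -v2*b12 - v3*b13 = -(2)*(-2) - (-1)*(-2) = 2
e2 coeff: v1*b12 - v3*b23 = (-2)*(-2) - (-1)*(2) = 6
e3 coeff: v1*b13 + v2*b23 = (-2)*(-2) + (2)*(2) = 8
v _| B = 2*e1 + 6*e2 + 8*e3


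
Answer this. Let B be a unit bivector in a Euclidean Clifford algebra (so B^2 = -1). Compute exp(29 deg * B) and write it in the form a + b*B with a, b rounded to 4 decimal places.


For a unit bivector B with B^2 = -1, the exponential series gives
e^(theta*B) = cos(theta) + sin(theta)*B (the GA analogue of Euler's formula).
theta = 29 degrees = 0.506145 rad
cos(29 deg) = 0.8746
sin(29 deg) = 0.4848
exp(theta*B) = 0.8746 + 0.4848*B


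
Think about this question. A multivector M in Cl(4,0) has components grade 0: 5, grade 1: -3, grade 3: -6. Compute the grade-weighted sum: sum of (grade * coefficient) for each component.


Grade-weighted sum = sum of grade_k * coefficient_k
0*5 = 0
1*(-3) = -3
3*(-6) = -18
Total = 0 + (-3) + (-18) = -21


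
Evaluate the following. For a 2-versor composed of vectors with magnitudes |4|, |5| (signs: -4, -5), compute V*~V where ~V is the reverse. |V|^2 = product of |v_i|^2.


Each vector v_i has |v_i|^2 = s_i^2
Squared scales: (-4)^2 = 16, (-5)^2 = 25
|V|^2 = 16 * 25
= 400


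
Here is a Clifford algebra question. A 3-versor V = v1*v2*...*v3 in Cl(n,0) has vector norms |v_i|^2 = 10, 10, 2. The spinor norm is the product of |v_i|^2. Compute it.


Spinor norm N(V) = |v1|^2 * |v2|^2 * ... * |v3|^2
= 10 * 10 * 2
Running product: 10, 100, 200
N(V) = 200


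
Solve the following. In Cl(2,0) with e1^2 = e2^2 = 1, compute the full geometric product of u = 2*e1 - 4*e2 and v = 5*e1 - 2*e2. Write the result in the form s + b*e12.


Expand: (2*e1 - 4*e2)(5*e1 - 2*e2)
= 2*5*e1e1 + 2*(-2)*e1e2 + (-4)*5*e2e1 + (-4)*(-2)*e2e2
Using e1^2 = e2^2 = 1, e2e1 = -e1e2:
Scalar part s = 2*5 + (-4)*(-2) = 10 + 8 = 18
Bivector part b = 2*(-2) - (-4)*5 = -4 - (-20) = 16
uv = 18 + 16*e12


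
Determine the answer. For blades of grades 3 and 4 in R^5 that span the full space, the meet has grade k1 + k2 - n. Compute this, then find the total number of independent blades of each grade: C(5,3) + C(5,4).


Meet grade = grade(A) + grade(B) - n
= 3 + 4 - 5 = 2
C(5,3) = 10
C(5,4) = 5
dim_A + dim_B = 10 + 5 = 15


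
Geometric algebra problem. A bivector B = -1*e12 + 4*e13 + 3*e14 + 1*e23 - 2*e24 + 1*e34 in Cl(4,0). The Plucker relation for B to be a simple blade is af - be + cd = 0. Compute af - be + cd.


Plucker relation: af - be + cd
a*f = (-1)*1 = -1
b*e = 4*(-2) = -8
c*d = 3*1 = 3
af - be + cd = -1 - (-8) + 3
= 10


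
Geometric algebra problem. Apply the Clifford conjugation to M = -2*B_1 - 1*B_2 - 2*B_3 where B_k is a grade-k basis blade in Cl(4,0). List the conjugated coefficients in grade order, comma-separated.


Clifford conjugate sign for grade k: (-1)^(k(k+1)/2)
Grade 1: (-1)^(1*2/2) = (-1)^1 = -1, coeff -2 -> 2
Grade 2: (-1)^(2*3/2) = (-1)^3 = -1, coeff -1 -> 1
Grade 3: (-1)^(3*4/2) = (-1)^6 = 1, coeff -2 -> -2
Conjugated coefficients: 2, 1, -2


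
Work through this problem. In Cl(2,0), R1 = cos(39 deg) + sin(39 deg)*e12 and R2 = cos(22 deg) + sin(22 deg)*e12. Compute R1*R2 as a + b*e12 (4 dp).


Same-plane rotors commute and their half-angles add:
R1*R2 = cos(a1 + a2) + sin(a1 + a2)*e12.
a1 + a2 = 39 + 22 = 61 deg
cos(61 deg) = 0.4848
sin(61 deg) = 0.8746
R1*R2 = 0.4848 + 0.8746*e12


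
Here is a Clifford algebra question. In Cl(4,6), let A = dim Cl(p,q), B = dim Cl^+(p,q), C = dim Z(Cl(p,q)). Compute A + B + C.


n = 4 + 6 = 10
Total dim = 2^10 = 1024
Even subalgebra dim = 2^9 = 512
n is even, so center dim = 1
Sum = 1024 + 512 + 1 = 1537


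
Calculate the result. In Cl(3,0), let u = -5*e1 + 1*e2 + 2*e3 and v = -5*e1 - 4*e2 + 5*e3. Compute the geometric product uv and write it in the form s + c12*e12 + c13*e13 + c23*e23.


In Cl(3,0): e_i^2 = 1, e_ie_j = -e_je_i for i != j.
Scalar part = u . v = (-5)*(-5) + 1*(-4) + 2*5
= 25 + (-4) + 10 = 31
e12 coeff = (-5)*(-4) - 1*(-5) = 20 - (-5) = 25
e13 coeff = (-5)*5 - 2*(-5) = -25 - (-10) = -15
e23 coeff = 1*5 - 2*(-4) = 5 - (-8) = 13
uv = 31 + 25*e12 - 15*e13 + 13*e23


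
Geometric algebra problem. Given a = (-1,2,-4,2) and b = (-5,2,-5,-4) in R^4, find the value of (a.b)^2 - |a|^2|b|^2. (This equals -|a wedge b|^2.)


a . b = (-1)*(-5) + 2*2 + (-4)*(-5) + 2*(-4)
= 5 + 4 + 20 + (-8) = 21
|a|^2 = (-1)^2 + 2^2 + (-4)^2 + 2^2 = 25
|b|^2 = (-5)^2 + 2^2 + (-5)^2 + (-4)^2 = 70
(a.b)^2 = 21^2 = 441
|a|^2 * |b|^2 = 25 * 70 = 1750
Result = 441 - 1750 = -1309


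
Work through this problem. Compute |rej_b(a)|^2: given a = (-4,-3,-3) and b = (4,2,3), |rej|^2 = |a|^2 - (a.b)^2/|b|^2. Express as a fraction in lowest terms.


|a|^2 = (-4)^2 + (-3)^2 + (-3)^2 = 34
|b|^2 = 4^2 + 2^2 + 3^2 = 29
a . b = (-4)*4 + (-3)*2 + (-3)*3 = -31
(a.b)^2 = (-31)^2 = 961
|rej|^2 = 34 - 961/29
= (986 - 961)/29
= 25/29
In lowest terms: 25/29


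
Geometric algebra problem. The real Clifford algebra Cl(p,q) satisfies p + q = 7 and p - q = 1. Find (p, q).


We need p + q = 7 and p - q = 1.
Adding: 2p = 7 + 1 = 8, so p = 4.
Then q = 7 - 4 = 3.
(p, q) = (4, 3)


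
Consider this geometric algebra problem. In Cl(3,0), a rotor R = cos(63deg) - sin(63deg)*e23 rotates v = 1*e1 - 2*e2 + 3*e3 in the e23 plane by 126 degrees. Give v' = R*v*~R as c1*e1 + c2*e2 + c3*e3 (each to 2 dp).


Rotor R = cos(63deg) - sin(63deg)*e23
Rotation angle theta = 2 * 63 = 126 degrees in the e23 plane (e2 -> e3).
The component perpendicular to the plane (e1) is invariant: v'_1 = v1 = 1.00
cos(126deg) = -0.5878, sin(126deg) = 0.8090
v'_2 = v2*cos(theta) - v3*sin(theta) = -2*(-0.5878) - 3*0.8090 = -1.25
v'_3 = v2*sin(theta) + v3*cos(theta) = -2*0.8090 + 3*(-0.5878) = -3.38
v' = 1.00*e1 - 1.25*e2 - 3.38*e3


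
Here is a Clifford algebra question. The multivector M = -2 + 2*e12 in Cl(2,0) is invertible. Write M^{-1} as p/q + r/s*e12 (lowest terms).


M = -2 + 2*e12, where e12^2 = -1.
Since M commutes with its reverse ~M = a - b*e12, M * ~M = a^2 - b^2*e12^2 = a^2 + b^2.
So M^{-1} = ~M / (a^2 + b^2) = (a - b*e12)/(a^2 + b^2).
a^2 + b^2 = 4 + 4 = 8
Scalar part = -2/8 = -1/4
Bivector coeff = -2/8 = -1/4
M^{-1} = -1/4 - 1/4*e12


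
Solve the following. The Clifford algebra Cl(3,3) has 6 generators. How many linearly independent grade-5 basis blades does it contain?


Number of grade-k basis blades in Cl(p,q) with n = p + q is C(n, k).
n = 3 + 3 = 6
C(6, 5) = 6! / (5! * 1!)
= 720 / (120 * 1)
= 6


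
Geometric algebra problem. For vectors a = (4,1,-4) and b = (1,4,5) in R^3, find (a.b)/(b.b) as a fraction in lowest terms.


Projection coefficient = (a . b) / (b . b)
a . b = 4*1 + 1*4 + (-4)*5
= 4 + 4 + (-20) = -12
b . b = 1^2 + 4^2 + 5^2
= 1 + 16 + 25 = 42
Coefficient = -12/42
In lowest terms: -2/7


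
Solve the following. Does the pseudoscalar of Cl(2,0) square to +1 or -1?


The pseudoscalar I = e1...e_n (product of all n generators) of Cl(p,q) satisfies I^2 = (-1)^(q + n(n-1)/2).
p = 2, q = 0, n = p + q = 2
n(n-1)/2 = 2 * 1 / 2 = 1
Exponent = q + n(n-1)/2 = 0 + 1 = 1
I^2 = (-1)^1 = -1


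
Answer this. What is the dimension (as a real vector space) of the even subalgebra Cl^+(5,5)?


Even subalgebra dimension = 2^(n-1)
n = 5 + 5 = 10
2^(10 - 1) = 2^9 = 512
Verification: sum of C(10,k) for even k = 1 + 45 + 210 + 210 + 45 + 1 = 512
Result = 512


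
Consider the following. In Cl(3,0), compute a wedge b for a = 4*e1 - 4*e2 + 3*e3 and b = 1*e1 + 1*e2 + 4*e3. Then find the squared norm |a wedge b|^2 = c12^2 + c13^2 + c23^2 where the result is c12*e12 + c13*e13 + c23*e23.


a wedge b = (a1*b2 - a2*b1)*e12 + (a1*b3 - a3*b1)*e13 + (a2*b3 - a3*b2)*e23
e12 coeff: 4*1 - (-4)*1 = 4 - (-4) = 8
e13 coeff: 4*4 - 3*1 = 16 - 3 = 13
e23 coeff: (-4)*4 - 3*1 = -16 - 3 = -19
|a wedge b|^2 = 8^2 + 13^2 + (-19)^2
= 64 + 169 + 361
= 594


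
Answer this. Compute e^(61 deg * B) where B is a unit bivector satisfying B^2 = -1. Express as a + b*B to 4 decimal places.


For a unit bivector B with B^2 = -1, the exponential series gives
e^(theta*B) = cos(theta) + sin(theta)*B (the GA analogue of Euler's formula).
theta = 61 degrees = 1.064651 rad
cos(61 deg) = 0.4848
sin(61 deg) = 0.8746
exp(theta*B) = 0.4848 + 0.8746*B


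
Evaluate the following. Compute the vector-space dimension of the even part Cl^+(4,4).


Even subalgebra dimension = 2^(n-1)
n = 4 + 4 = 8
2^(8 - 1) = 2^7 = 128
Verification: sum of C(8,k) for even k = 1 + 28 + 70 + 28 + 1 = 128
Result = 128


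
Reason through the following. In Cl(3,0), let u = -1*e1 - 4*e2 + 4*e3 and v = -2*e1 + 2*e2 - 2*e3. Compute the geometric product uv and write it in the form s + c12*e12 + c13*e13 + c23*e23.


In Cl(3,0): e_i^2 = 1, e_ie_j = -e_je_i for i != j.
Scalar part = u . v = (-1)*(-2) + (-4)*2 + 4*(-2)
= 2 + (-8) + (-8) = -14
e12 coeff = (-1)*2 - (-4)*(-2) = -2 - 8 = -10
e13 coeff = (-1)*(-2) - 4*(-2) = 2 - (-8) = 10
e23 coeff = (-4)*(-2) - 4*2 = 8 - 8 = 0
uv = -14 - 10*e12 + 10*e13 + 0*e23


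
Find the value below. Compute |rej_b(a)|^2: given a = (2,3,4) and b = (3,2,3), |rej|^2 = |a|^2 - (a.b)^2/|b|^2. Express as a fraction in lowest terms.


|a|^2 = 2^2 + 3^2 + 4^2 = 29
|b|^2 = 3^2 + 2^2 + 3^2 = 22
a . b = 2*3 + 3*2 + 4*3 = 24
(a.b)^2 = 24^2 = 576
|rej|^2 = 29 - 576/22
= (638 - 576)/22
= 62/22
In lowest terms: 31/11


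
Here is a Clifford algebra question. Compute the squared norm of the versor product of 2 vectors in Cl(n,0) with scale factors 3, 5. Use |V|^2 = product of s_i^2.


Each vector v_i has |v_i|^2 = s_i^2
Squared scales: 3^2 = 9, 5^2 = 25
|V|^2 = 9 * 25
= 225


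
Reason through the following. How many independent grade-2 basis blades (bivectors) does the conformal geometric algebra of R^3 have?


The conformal model of R^3 uses Cl(4,1) with m = 3 + 2 = 5 generators.
Number of grade-2 blades = C(m, 2) = C(5, 2)
= 5*4/2 = 10


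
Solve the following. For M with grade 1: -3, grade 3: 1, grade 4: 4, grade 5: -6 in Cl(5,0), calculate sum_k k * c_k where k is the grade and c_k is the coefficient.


Grade-weighted sum = sum of grade_k * coefficient_k
1*(-3) = -3
3*1 = 3
4*4 = 16
5*(-6) = -30
Total = -3 + 3 + 16 + (-30) = -14


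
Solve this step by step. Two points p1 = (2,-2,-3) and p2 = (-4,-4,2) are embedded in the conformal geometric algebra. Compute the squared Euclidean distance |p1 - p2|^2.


p1 - p2 = (6, 2, -5)
|p1 - p2|^2 = 6^2 + 2^2 + (-5)^2
= 36 + 4 + 25
= 65


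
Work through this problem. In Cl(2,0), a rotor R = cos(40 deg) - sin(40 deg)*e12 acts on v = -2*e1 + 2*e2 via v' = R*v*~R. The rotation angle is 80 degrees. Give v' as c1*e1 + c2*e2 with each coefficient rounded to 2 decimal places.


Rotor R = cos(40deg) - sin(40deg)*e12
Rotation angle theta = 2 * 40 = 80 degrees
v' = R*v*~R rotates v by theta.
cos(80deg) = 0.1736, sin(80deg) = 0.9848
v'_1 = -2*cos(80deg) - 2*sin(80deg)
= -2*0.1736 - 2*0.9848
= -2.32
v'_2 = -2*sin(80deg) + 2*cos(80deg)
= -2*0.9848 + 2*0.1736
= -1.62
v' = -2.32*e1 - 1.62*e2


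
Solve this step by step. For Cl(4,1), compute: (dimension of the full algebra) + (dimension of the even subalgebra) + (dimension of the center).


n = 4 + 1 = 5
Total dim = 2^5 = 32
Even subalgebra dim = 2^4 = 16
n is odd, so center dim = 2
Sum = 32 + 16 + 2 = 50


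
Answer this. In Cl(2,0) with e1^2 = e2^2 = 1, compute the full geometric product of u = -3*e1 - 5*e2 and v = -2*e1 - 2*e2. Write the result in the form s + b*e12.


Expand: (-3*e1 - 5*e2)(-2*e1 - 2*e2)
= (-3)*(-2)*e1e1 + (-3)*(-2)*e1e2 + (-5)*(-2)*e2e1 + (-5)*(-2)*e2e2
Using e1^2 = e2^2 = 1, e2e1 = -e1e2:
Scalar part s = (-3)*(-2) + (-5)*(-2) = 6 + 10 = 16
Bivector part b = (-3)*(-2) - (-5)*(-2) = 6 - 10 = -4
uv = 16 - 4*e12


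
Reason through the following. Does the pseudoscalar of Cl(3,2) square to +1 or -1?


The pseudoscalar I = e1...e_n (product of all n generators) of Cl(p,q) satisfies I^2 = (-1)^(q + n(n-1)/2).
p = 3, q = 2, n = p + q = 5
n(n-1)/2 = 5 * 4 / 2 = 10
Exponent = q + n(n-1)/2 = 2 + 10 = 12
I^2 = (-1)^12 = +1


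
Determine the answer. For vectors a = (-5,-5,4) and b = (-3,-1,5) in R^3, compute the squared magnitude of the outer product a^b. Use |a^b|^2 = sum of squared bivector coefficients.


a wedge b = (a1*b2 - a2*b1)*e12 + (a1*b3 - a3*b1)*e13 + (a2*b3 - a3*b2)*e23
e12 coeff: (-5)*(-1) - (-5)*(-3) = 5 - 15 = -10
e13 coeff: (-5)*5 - 4*(-3) = -25 - (-12) = -13
e23 coeff: (-5)*5 - 4*(-1) = -25 - (-4) = -21
|a wedge b|^2 = (-10)^2 + (-13)^2 + (-21)^2
= 100 + 169 + 441
= 710


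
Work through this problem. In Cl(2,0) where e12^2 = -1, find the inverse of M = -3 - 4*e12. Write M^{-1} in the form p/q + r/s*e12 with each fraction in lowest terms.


M = -3 - 4*e12, where e12^2 = -1.
Since M commutes with its reverse ~M = a - b*e12, M * ~M = a^2 - b^2*e12^2 = a^2 + b^2.
So M^{-1} = ~M / (a^2 + b^2) = (a - b*e12)/(a^2 + b^2).
a^2 + b^2 = 9 + 16 = 25
Scalar part = -3/25 = -3/25
Bivector coeff = 4/25 = 4/25
M^{-1} = -3/25 + 4/25*e12


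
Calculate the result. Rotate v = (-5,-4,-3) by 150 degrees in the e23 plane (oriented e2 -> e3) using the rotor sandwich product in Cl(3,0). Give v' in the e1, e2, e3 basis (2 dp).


Rotor R = cos(75deg) - sin(75deg)*e23
Rotation angle theta = 2 * 75 = 150 degrees in the e23 plane (e2 -> e3).
The component perpendicular to the plane (e1) is invariant: v'_1 = v1 = -5.00
cos(150deg) = -0.8660, sin(150deg) = 0.5000
v'_2 = v2*cos(theta) - v3*sin(theta) = -4*(-0.8660) - (-3)*0.5000 = 4.96
v'_3 = v2*sin(theta) + v3*cos(theta) = -4*0.5000 + (-3)*(-0.8660) = 0.60
v' = -5.00*e1 + 4.96*e2 + 0.60*e3


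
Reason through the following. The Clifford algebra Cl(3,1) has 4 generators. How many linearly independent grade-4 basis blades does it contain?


Number of grade-k basis blades in Cl(p,q) with n = p + q is C(n, k).
n = 3 + 1 = 4
C(4, 4) = 4! / (4! * 0!)
= 24 / (24 * 1)
= 1


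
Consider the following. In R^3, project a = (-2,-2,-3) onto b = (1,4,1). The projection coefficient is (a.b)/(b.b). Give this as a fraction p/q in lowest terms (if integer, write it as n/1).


Projection coefficient = (a . b) / (b . b)
a . b = (-2)*1 + (-2)*4 + (-3)*1
= -2 + (-8) + (-3) = -13
b . b = 1^2 + 4^2 + 1^2
= 1 + 16 + 1 = 18
Coefficient = -13/18
In lowest terms: -13/18


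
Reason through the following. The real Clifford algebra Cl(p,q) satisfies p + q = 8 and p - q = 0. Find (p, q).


We need p + q = 8 and p - q = 0.
Adding: 2p = 8 + 0 = 8, so p = 4.
Then q = 8 - 4 = 4.
(p, q) = (4, 4)


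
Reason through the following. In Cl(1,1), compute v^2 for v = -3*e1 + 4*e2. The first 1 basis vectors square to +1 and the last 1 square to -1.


v^2 = sum of c_i^2 * e_i^2
Positive signature terms (e_i^2 = +1): (-3)^2 = 9
Negative signature terms (e_j^2 = -1): 4^2 = 16
v^2 = 9 - 16 = -7


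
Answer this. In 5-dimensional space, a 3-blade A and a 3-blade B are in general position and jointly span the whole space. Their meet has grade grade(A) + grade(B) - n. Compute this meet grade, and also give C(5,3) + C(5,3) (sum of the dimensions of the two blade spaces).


Meet grade = grade(A) + grade(B) - n
= 3 + 3 - 5 = 1
C(5,3) = 10
C(5,3) = 10
dim_A + dim_B = 10 + 10 = 20


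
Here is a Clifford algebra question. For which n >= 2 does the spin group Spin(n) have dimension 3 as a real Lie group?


dim Spin(n) = dim so(n) = n(n-1)/2.
Solve n(n-1)/2 = 3, i.e. n^2 - n - 6 = 0.
Discriminant = 1 + 8*3 = 25
n = (1 + sqrt(25))/2 = (1 + 5)/2 = 3


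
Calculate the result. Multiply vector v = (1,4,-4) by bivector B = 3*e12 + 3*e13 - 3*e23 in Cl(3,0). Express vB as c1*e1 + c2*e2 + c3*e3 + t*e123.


vB has grade-1 (vector) and grade-3 (trivector) parts: vB = (v _| B) + (v ^ B).
Vector part <vB>_1:
  e1: -v2*b12 - v3*b13 = -(4)*(3) - (-4)*(3) = 0
  e2: v1*b12 - v3*b23 = (1)*(3) - (-4)*(-3) = -9
  e3: v1*b13 + v2*b23 = (1)*(3) + (4)*(-3) = -9
Trivector part <vB>_3:
  e123: v1*b23 - v2*b13 + v3*b12 = (1)*(-3) - (4)*(3) + (-4)*(3) = -27
vB = 0*e1 - 9*e2 - 9*e3 - 27*e123


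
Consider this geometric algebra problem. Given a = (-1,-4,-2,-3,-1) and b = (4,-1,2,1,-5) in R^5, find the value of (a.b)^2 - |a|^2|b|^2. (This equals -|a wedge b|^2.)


a . b = (-1)*4 + (-4)*(-1) + (-2)*2 + (-3)*1 + (-1)*(-5)
= -4 + 4 + (-4) + (-3) + 5 = -2
|a|^2 = (-1)^2 + (-4)^2 + (-2)^2 + (-3)^2 + (-1)^2 = 31
|b|^2 = 4^2 + (-1)^2 + 2^2 + 1^2 + (-5)^2 = 47
(a.b)^2 = (-2)^2 = 4
|a|^2 * |b|^2 = 31 * 47 = 1457
Result = 4 - 1457 = -1453


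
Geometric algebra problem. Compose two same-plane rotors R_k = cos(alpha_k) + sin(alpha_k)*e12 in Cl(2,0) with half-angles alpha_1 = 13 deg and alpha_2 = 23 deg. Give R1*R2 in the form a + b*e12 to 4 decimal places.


Same-plane rotors commute and their half-angles add:
R1*R2 = cos(a1 + a2) + sin(a1 + a2)*e12.
a1 + a2 = 13 + 23 = 36 deg
cos(36 deg) = 0.8090
sin(36 deg) = 0.5878
R1*R2 = 0.8090 + 0.5878*e12


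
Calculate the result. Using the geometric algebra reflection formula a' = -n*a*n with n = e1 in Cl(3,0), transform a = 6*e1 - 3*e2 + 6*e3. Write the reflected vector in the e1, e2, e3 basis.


Reflection formula: a' = -n*a*n, with n = e1 (unit vector, n^2 = 1).
For reflection through hyperplane perp to e1:
The component along e1 flips sign, others stay.
a = (6, -3, 6)
a' = (-6, -3, 6)
a' = -6*e1 - 3*e2 + 6*e3


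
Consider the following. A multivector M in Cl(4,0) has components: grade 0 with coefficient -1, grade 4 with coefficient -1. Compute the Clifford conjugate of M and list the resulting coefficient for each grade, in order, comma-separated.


Clifford conjugate sign for grade k: (-1)^(k(k+1)/2)
Grade 0: (-1)^(0*1/2) = (-1)^0 = 1, coeff -1 -> -1
Grade 4: (-1)^(4*5/2) = (-1)^10 = 1, coeff -1 -> -1
Conjugated coefficients: -1, -1


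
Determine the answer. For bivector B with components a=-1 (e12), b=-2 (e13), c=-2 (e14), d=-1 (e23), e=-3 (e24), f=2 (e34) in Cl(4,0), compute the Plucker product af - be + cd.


Plucker relation: af - be + cd
a*f = (-1)*2 = -2
b*e = (-2)*(-3) = 6
c*d = (-2)*(-1) = 2
af - be + cd = -2 - 6 + 2
= -6


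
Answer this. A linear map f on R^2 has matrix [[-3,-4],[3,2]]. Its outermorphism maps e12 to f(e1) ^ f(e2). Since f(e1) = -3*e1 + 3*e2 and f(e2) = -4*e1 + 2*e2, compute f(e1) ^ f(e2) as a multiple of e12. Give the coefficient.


The outermorphism of a linear map f sends e1^e2 to f(e1)^f(e2).
f(e1) = -3*e1 + 3*e2
f(e2) = -4*e1 + 2*e2
f(e1) ^ f(e2) = (-3*e1 + 3*e2) ^ (-4*e1 + 2*e2)
= (-3)*2*e12 + 3*(-4)*e21
= (-6 - (-12))*e12
= 6*e12
Coefficient = 6


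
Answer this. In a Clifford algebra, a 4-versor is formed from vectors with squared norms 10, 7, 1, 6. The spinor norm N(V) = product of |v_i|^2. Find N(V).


Spinor norm N(V) = |v1|^2 * |v2|^2 * ... * |v4|^2
= 10 * 7 * 1 * 6
Running product: 10, 70, 70, 420
N(V) = 420


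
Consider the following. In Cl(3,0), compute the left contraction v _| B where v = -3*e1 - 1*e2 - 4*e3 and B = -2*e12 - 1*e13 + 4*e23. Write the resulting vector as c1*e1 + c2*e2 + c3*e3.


Left contraction v _| B = <vB>_1 (grade-1 part of the geometric product vB).
Using e1_|e12 = e2, e2_|e12 = -e1, e1_|e13 = e3, e3_|e13 = -e1, e2_|e23 = e3, e3_|e23 = -e2:
e1 coeff: -v2*b12 - v3*b13 = -(-1)*(-2) - (-4)*(-1) = -6
e2 coeff: v1*b12 - v3*b23 = (-3)*(-2) - (-4)*(4) = 22
e3 coeff: v1*b13 + v2*b23 = (-3)*(-1) + (-1)*(4) = -1
v _| B = -6*e1 + 22*e2 - 1*e3


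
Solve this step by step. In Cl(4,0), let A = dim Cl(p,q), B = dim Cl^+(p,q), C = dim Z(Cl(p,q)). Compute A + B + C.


n = 4 + 0 = 4
Total dim = 2^4 = 16
Even subalgebra dim = 2^3 = 8
n is even, so center dim = 1
Sum = 16 + 8 + 1 = 25


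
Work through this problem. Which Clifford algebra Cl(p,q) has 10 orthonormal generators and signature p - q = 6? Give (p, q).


We need p + q = 10 and p - q = 6.
Adding: 2p = 10 + 6 = 16, so p = 8.
Then q = 10 - 8 = 2.
(p, q) = (8, 2)


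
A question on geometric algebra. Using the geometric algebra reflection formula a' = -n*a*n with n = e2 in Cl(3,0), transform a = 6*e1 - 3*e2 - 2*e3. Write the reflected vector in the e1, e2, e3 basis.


Reflection formula: a' = -n*a*n, with n = e2 (unit vector, n^2 = 1).
For reflection through hyperplane perp to e2:
The component along e2 flips sign, others stay.
a = (6, -3, -2)
a' = (6, 3, -2)
a' = 6*e1 + 3*e2 - 2*e3


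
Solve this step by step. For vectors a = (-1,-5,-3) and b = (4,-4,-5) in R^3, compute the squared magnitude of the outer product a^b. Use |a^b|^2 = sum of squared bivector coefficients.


a wedge b = (a1*b2 - a2*b1)*e12 + (a1*b3 - a3*b1)*e13 + (a2*b3 - a3*b2)*e23
e12 coeff: (-1)*(-4) - (-5)*4 = 4 - (-20) = 24
e13 coeff: (-1)*(-5) - (-3)*4 = 5 - (-12) = 17
e23 coeff: (-5)*(-5) - (-3)*(-4) = 25 - 12 = 13
|a wedge b|^2 = 24^2 + 17^2 + 13^2
= 576 + 289 + 169
= 1034


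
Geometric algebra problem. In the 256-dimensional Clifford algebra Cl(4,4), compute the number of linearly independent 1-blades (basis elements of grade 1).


Number of grade-k basis blades in Cl(p,q) with n = p + q is C(n, k).
n = 4 + 4 = 8
C(8, 1) = 8! / (1! * 7!)
= 40320 / (1 * 5040)
= 8


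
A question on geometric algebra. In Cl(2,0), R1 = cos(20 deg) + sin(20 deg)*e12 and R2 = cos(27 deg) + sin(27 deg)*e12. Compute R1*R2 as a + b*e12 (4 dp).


Same-plane rotors commute and their half-angles add:
R1*R2 = cos(a1 + a2) + sin(a1 + a2)*e12.
a1 + a2 = 20 + 27 = 47 deg
cos(47 deg) = 0.6820
sin(47 deg) = 0.7314
R1*R2 = 0.6820 + 0.7314*e12


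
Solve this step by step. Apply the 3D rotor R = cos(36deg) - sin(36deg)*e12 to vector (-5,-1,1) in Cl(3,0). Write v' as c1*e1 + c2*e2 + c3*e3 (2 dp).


Rotor R = cos(36deg) - sin(36deg)*e12
Rotation angle theta = 2 * 36 = 72 degrees in the e12 plane (e1 -> e2).
The component perpendicular to the plane (e3) is invariant: v'_3 = v3 = 1.00
cos(72deg) = 0.3090, sin(72deg) = 0.9511
v'_1 = v1*cos(theta) - v2*sin(theta) = -5*0.3090 - (-1)*0.9511 = -0.59
v'_2 = v1*sin(theta) + v2*cos(theta) = -5*0.9511 + (-1)*0.3090 = -5.06
v' = -0.59*e1 - 5.06*e2 + 1.00*e3


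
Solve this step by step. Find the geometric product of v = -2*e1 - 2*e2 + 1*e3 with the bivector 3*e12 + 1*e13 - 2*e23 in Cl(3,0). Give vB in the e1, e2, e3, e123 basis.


vB has grade-1 (vector) and grade-3 (trivector) parts: vB = (v _| B) + (v ^ B).
Vector part <vB>_1:
  e1: -v2*b12 - v3*b13 = -(-2)*(3) - (1)*(1) = 5
  e2: v1*b12 - v3*b23 = (-2)*(3) - (1)*(-2) = -4
  e3: v1*b13 + v2*b23 = (-2)*(1) + (-2)*(-2) = 2
Trivector part <vB>_3:
  e123: v1*b23 - v2*b13 + v3*b12 = (-2)*(-2) - (-2)*(1) + (1)*(3) = 9
vB = 5*e1 - 4*e2 + 2*e3 + 9*e123


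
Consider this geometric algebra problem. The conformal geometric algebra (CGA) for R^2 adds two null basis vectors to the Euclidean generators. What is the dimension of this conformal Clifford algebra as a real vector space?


The conformal model of R^2 uses Cl(3,1): the 2 Euclidean generators plus two extra orthogonal generators e+ (e+^2 = +1) and e- (e-^2 = -1), from which the null vectors e0, einf are built.
Number of generators m = 2 + 2 = 4.
dim Cl(p,q) = 2^m = 2^4 = 16


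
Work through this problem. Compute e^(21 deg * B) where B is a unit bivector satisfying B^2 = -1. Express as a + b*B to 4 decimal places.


For a unit bivector B with B^2 = -1, the exponential series gives
e^(theta*B) = cos(theta) + sin(theta)*B (the GA analogue of Euler's formula).
theta = 21 degrees = 0.366519 rad
cos(21 deg) = 0.9336
sin(21 deg) = 0.3584
exp(theta*B) = 0.9336 + 0.3584*B


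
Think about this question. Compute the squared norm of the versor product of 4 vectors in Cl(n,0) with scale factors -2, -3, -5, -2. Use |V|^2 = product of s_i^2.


Each vector v_i has |v_i|^2 = s_i^2
Squared scales: (-2)^2 = 4, (-3)^2 = 9, (-5)^2 = 25, (-2)^2 = 4
|V|^2 = 4 * 9 * 25 * 4
= 3600


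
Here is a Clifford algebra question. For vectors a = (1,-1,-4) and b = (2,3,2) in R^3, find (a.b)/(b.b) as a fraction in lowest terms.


Projection coefficient = (a . b) / (b . b)
a . b = 1*2 + (-1)*3 + (-4)*2
= 2 + (-3) + (-8) = -9
b . b = 2^2 + 3^2 + 2^2
= 4 + 9 + 4 = 17
Coefficient = -9/17
In lowest terms: -9/17


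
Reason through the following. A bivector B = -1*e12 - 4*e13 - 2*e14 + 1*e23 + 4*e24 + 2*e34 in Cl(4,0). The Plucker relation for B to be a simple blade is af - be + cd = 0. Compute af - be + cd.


Plucker relation: af - be + cd
a*f = (-1)*2 = -2
b*e = (-4)*4 = -16
c*d = (-2)*1 = -2
af - be + cd = -2 - (-16) + (-2)
= 12


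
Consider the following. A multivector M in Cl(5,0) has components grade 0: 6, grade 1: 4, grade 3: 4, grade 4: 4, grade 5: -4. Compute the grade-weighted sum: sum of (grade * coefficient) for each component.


Grade-weighted sum = sum of grade_k * coefficient_k
0*6 = 0
1*4 = 4
3*4 = 12
4*4 = 16
5*(-4) = -20
Total = 0 + 4 + 12 + 16 + (-20) = 12


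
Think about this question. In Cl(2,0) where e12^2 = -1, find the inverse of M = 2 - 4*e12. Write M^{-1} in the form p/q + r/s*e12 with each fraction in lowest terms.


M = 2 - 4*e12, where e12^2 = -1.
Since M commutes with its reverse ~M = a - b*e12, M * ~M = a^2 - b^2*e12^2 = a^2 + b^2.
So M^{-1} = ~M / (a^2 + b^2) = (a - b*e12)/(a^2 + b^2).
a^2 + b^2 = 4 + 16 = 20
Scalar part = 2/20 = 1/10
Bivector coeff = 4/20 = 1/5
M^{-1} = 1/10 + 1/5*e12


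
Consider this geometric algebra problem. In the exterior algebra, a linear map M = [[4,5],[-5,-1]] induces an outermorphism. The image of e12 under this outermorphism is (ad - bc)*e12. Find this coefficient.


The outermorphism of a linear map f sends e1^e2 to f(e1)^f(e2).
f(e1) = 4*e1 - 5*e2
f(e2) = 5*e1 - 1*e2
f(e1) ^ f(e2) = (4*e1 - 5*e2) ^ (5*e1 - 1*e2)
= 4*(-1)*e12 + (-5)*5*e21
= (-4 - (-25))*e12
= 21*e12
Coefficient = 21


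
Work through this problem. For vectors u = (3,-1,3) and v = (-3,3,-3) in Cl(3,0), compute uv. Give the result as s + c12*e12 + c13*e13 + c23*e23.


In Cl(3,0): e_i^2 = 1, e_ie_j = -e_je_i for i != j.
Scalar part = u . v = 3*(-3) + (-1)*3 + 3*(-3)
= -9 + (-3) + (-9) = -21
e12 coeff = 3*3 - (-1)*(-3) = 9 - 3 = 6
e13 coeff = 3*(-3) - 3*(-3) = -9 - (-9) = 0
e23 coeff = (-1)*(-3) - 3*3 = 3 - 9 = -6
uv = -21 + 6*e12 + 0*e13 - 6*e23


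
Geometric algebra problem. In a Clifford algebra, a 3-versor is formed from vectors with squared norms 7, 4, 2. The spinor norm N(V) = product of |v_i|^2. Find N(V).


Spinor norm N(V) = |v1|^2 * |v2|^2 * ... * |v3|^2
= 7 * 4 * 2
Running product: 7, 28, 56
N(V) = 56
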